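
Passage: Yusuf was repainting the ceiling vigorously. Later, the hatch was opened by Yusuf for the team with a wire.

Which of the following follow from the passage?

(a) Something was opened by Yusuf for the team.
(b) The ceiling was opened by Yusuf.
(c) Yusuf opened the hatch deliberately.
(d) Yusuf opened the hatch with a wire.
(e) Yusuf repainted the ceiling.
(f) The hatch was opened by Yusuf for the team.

(a) Entailed — the original entails any weakening of itself; this just drops 'with a wire' and generalizes the patient.
(b) Not entailed — Yusuf opened the hatch, not the ceiling; the ceiling belongs to the repainting event.
(c) Not entailed — 'deliberately' adds information not in the original event.
(d) Entailed — the original entails any weakening of itself; this just drops 'for the team'.
(e) Not entailed — 'was repainting' is progressive on an accomplishment; it does not entail the completed 'repainted'.
(f) Entailed — this follows by dropping conjuncts from the opening event's description.

(a), (d), (f)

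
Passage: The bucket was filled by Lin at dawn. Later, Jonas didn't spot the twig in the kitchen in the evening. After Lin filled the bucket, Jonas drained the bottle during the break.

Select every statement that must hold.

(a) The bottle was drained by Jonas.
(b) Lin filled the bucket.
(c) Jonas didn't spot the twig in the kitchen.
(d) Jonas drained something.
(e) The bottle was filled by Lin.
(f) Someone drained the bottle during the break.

(a) Entailed — every conjunct here is already in the original draining event.
(b) Entailed — every conjunct here is already in the original filling event.
(c) Not entailed — dropping 'in the evening' under negation is not valid — the original leaves open that Jonas spotted the twig some other way.
(d) Entailed — this follows by dropping conjuncts from the draining event's description.
(e) Not entailed — Lin filled the bucket, not the bottle; the bottle belongs to the draining event.
(f) Entailed — the original entails any weakening of itself; this just generalizes the agent.

(a), (b), (d), (f)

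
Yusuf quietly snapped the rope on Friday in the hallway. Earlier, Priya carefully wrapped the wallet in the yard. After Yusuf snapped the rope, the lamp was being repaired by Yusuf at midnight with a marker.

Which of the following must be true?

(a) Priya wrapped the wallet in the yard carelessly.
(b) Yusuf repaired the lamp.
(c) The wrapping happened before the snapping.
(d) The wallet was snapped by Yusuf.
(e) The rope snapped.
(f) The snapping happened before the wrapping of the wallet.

(c), (e)

(a) Not entailed — 'carelessly' adds a manner not in (and inconsistent with) the original.
(b) Not entailed — 'was repairing' is progressive on an accomplishment; it does not entail the completed 'repaired'.
(c) Entailed — the narrative places the wrapping before the snapping.
(d) Not entailed — Yusuf snapped the rope, not the wallet; the wallet belongs to the wrapping event.
(e) Entailed — 'Yusuf snapped the rope' is causative; it entails the inchoative 'the rope snapped'.
(f) Not entailed — the narrative places the wrapping before the snapping, not after.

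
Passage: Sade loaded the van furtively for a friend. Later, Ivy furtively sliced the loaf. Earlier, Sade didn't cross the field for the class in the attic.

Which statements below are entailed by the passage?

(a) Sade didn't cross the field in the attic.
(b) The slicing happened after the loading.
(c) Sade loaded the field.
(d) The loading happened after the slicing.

(b)

(a) Not entailed — dropping 'for the class' under negation is not valid — the original leaves open that Sade crossed the field some other way.
(b) Entailed — the narrative places the loading before the slicing.
(c) Not entailed — Sade loaded the van, not the field; the field belongs to the crossing event.
(d) Not entailed — the narrative places the loading before the slicing, not after.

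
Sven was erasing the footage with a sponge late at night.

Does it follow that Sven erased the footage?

'was erasing' is progressive; for an accomplishment like 'erase the footage', it doesn't entail completion.

no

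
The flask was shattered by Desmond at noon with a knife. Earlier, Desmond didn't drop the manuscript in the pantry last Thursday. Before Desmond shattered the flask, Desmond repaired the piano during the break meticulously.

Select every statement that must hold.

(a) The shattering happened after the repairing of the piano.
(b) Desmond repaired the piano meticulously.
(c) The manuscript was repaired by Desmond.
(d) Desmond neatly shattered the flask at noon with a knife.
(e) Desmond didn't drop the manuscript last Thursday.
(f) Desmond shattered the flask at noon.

(a), (b), (f)

(a) Entailed — the narrative places the repairing before the shattering.
(b) Entailed — the original entails any weakening of itself; this just drops 'during the break'.
(c) Not entailed — Desmond repaired the piano, not the manuscript; the manuscript belongs to the dropping event.
(d) Not entailed — 'neatly' adds information not in the original event.
(e) Not entailed — dropping 'in the pantry' under negation is not valid — the original leaves open that Desmond dropped the manuscript some other way.
(f) Entailed — every conjunct here is already in the original shattering event.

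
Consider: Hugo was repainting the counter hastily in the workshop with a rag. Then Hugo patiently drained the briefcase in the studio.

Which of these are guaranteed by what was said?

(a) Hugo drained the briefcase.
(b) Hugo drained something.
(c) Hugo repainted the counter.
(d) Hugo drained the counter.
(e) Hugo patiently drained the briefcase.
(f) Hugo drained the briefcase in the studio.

(a) Entailed — the original entails any weakening of itself; this just drops 'in the studio', 'patiently'.
(b) Entailed — this follows by dropping conjuncts from the draining event's description.
(c) Not entailed — 'was repainting' is progressive on an accomplishment; it does not entail the completed 'repainted'.
(d) Not entailed — Hugo drained the briefcase, not the counter; the counter belongs to the repainting event.
(e) Entailed — this follows by dropping conjuncts from the draining event's description.
(f) Entailed — this follows by dropping conjuncts from the draining event's description.

(a), (b), (e), (f)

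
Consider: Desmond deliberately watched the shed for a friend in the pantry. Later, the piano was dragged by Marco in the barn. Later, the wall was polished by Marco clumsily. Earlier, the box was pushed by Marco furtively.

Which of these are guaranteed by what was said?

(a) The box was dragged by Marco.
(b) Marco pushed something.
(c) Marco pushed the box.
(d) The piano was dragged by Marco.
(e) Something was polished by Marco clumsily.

(a) Not entailed — Marco dragged the piano, not the box; the box belongs to the pushing event.
(b) Entailed — the original entails any weakening of itself; this just drops 'furtively' and generalizes the patient.
(c) Entailed — every conjunct here is already in the original pushing event.
(d) Entailed — dropping 'in the barn' leaves a sub-description the original still satisfies.
(e) Entailed — the original entails any weakening of itself; this just generalizes the patient.

(b), (c), (d), (e)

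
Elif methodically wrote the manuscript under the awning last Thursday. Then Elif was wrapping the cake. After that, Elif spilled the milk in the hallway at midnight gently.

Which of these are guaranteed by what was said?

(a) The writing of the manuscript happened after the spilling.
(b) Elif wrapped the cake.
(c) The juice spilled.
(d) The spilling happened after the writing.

(d)

(a) Not entailed — the narrative places the writing before the spilling, not after.
(b) Not entailed — 'was wrapping' is progressive on an accomplishment; it does not entail the completed 'wrapped'.
(c) Not entailed — the milk is what spilled, not the juice.
(d) Entailed — the narrative places the writing before the spilling.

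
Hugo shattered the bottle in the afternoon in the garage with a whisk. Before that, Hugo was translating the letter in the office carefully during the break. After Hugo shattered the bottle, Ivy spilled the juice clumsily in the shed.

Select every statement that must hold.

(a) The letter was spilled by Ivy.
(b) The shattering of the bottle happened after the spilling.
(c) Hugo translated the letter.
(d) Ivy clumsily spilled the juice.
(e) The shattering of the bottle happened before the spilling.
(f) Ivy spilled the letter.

(d), (e)

(a) Not entailed — Ivy spilled the juice, not the letter; the letter belongs to the translating event.
(b) Not entailed — the narrative places the shattering before the spilling, not after.
(c) Not entailed — 'was translating' is progressive on an accomplishment; it does not entail the completed 'translated'.
(d) Entailed — the original entails any weakening of itself; this just drops 'in the shed'.
(e) Entailed — the narrative places the shattering before the spilling.
(f) Not entailed — Ivy spilled the juice, not the letter; the letter belongs to the translating event.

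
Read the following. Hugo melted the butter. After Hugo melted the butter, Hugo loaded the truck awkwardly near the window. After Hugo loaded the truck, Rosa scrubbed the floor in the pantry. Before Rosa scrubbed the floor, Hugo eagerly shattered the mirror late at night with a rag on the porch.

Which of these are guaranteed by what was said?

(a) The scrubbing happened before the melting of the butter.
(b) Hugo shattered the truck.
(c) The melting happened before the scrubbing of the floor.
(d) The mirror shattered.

(c), (d)

(a) Not entailed — the narrative places the melting before the scrubbing, not after.
(b) Not entailed — Hugo shattered the mirror, not the truck; the truck belongs to the loading event.
(c) Entailed — the narrative places the melting before the scrubbing.
(d) Entailed — 'Hugo shattered the mirror' is causative; it entails the inchoative 'the mirror shattered'.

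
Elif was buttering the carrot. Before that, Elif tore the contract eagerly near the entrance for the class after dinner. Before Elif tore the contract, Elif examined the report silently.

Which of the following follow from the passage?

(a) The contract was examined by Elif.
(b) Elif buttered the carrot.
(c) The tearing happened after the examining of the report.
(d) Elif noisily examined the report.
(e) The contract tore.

(a) Not entailed — Elif examined the report, not the contract; the contract belongs to the tearing event.
(b) Not entailed — 'was buttering' is progressive on an accomplishment; it does not entail the completed 'buttered'.
(c) Entailed — the narrative places the examining before the tearing.
(d) Not entailed — 'noisily' adds a manner not in (and inconsistent with) the original.
(e) Entailed — 'Elif tore the contract' is causative; it entails the inchoative 'the contract tore'.

(c), (e)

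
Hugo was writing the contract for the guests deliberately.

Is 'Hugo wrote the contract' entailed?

'was writing' is progressive; for an accomplishment like 'write the contract', it doesn't entail completion.

no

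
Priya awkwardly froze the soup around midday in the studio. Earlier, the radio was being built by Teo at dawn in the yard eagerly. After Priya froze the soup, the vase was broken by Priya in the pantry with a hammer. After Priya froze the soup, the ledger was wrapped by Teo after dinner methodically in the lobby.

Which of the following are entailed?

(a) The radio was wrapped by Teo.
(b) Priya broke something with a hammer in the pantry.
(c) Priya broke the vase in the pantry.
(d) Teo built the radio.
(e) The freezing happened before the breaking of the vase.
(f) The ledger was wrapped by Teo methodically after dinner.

(a) Not entailed — Teo wrapped the ledger, not the radio; the radio belongs to the building event.
(b) Entailed — every conjunct here is already in the original breaking event.
(c) Entailed — this follows by dropping conjuncts from the breaking event's description.
(d) Not entailed — 'was building' is progressive on an accomplishment; it does not entail the completed 'built'.
(e) Entailed — the narrative places the freezing before the breaking.
(f) Entailed — this follows by dropping conjuncts from the wrapping event's description.

(b), (c), (e), (f)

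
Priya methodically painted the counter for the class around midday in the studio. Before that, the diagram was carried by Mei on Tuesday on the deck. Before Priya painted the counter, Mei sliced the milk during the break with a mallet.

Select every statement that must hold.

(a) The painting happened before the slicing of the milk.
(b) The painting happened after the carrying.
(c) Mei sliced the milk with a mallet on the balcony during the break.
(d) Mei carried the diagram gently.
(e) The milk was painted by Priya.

(b)

(a) Not entailed — the narrative places the slicing before the painting, not after.
(b) Entailed — the narrative places the carrying before the painting.
(c) Not entailed — 'on the balcony' adds information not in the original event.
(d) Not entailed — 'gently' adds information not in the original event.
(e) Not entailed — Priya painted the counter, not the milk; the milk belongs to the slicing event.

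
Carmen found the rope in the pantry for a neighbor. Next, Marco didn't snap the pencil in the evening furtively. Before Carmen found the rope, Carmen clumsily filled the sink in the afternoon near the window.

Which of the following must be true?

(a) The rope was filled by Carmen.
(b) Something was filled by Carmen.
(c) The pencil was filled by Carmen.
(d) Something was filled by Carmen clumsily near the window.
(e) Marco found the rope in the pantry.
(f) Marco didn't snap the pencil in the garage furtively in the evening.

(b), (d), (f)

(a) Not entailed — Carmen filled the sink, not the rope; the rope belongs to the finding event.
(b) Entailed — the original entails any weakening of itself; this just drops 'in the afternoon', 'clumsily', 'near the window' and generalizes the patient.
(c) Not entailed — Carmen filled the sink, not the pencil; the pencil belongs to the snapping event.
(d) Entailed — every conjunct here is already in the original filling event.
(e) Not entailed — the passage has Carmen finding the rope, not Marco.
(f) Entailed — under negation, adding a further restriction is entailed: if no such snapping event occurred, none occurred in the garage either.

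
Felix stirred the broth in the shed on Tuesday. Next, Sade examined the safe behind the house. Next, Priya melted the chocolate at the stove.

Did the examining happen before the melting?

yes

The narrative orders the examining before the melting.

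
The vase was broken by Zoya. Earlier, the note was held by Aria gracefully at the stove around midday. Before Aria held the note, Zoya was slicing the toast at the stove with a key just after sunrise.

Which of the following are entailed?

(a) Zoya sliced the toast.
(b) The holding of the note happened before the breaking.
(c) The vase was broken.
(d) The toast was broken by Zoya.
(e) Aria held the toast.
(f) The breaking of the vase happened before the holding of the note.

(b), (c)

(a) Not entailed — 'was slicing' is progressive on an accomplishment; it does not entail the completed 'sliced'.
(b) Entailed — the narrative places the holding before the breaking.
(c) Entailed — generalizing the agent leaves a sub-description the original still satisfies.
(d) Not entailed — Zoya broke the vase, not the toast; the toast belongs to the slicing event.
(e) Not entailed — Aria held the note, not the toast; the toast belongs to the slicing event.
(f) Not entailed — the narrative places the holding before the breaking, not after.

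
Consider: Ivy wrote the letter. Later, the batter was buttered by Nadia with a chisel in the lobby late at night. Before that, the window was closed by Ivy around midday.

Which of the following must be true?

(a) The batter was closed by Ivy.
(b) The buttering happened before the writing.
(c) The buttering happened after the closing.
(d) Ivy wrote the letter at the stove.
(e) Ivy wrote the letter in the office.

(c)

(a) Not entailed — Ivy closed the window, not the batter; the batter belongs to the buttering event.
(b) Not entailed — the narrative places the writing before the buttering, not after.
(c) Entailed — the narrative places the closing before the buttering.
(d) Not entailed — 'at the stove' adds information not in the original event.
(e) Not entailed — 'in the office' adds information not in the original event.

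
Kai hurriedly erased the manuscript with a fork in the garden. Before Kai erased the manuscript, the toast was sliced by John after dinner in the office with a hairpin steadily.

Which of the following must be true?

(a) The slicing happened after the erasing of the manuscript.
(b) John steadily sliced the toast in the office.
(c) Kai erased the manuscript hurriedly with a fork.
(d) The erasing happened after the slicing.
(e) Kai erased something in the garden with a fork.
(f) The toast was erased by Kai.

(b), (c), (d), (e)

(a) Not entailed — the narrative places the slicing before the erasing, not after.
(b) Entailed — this follows by dropping conjuncts from the slicing event's description.
(c) Entailed — the original entails any weakening of itself; this just drops 'in the garden'.
(d) Entailed — the narrative places the slicing before the erasing.
(e) Entailed — dropping 'hurriedly' and generalizing the patient leaves a sub-description the original still satisfies.
(f) Not entailed — Kai erased the manuscript, not the toast; the toast belongs to the slicing event.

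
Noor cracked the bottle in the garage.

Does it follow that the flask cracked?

no

Nothing is said about any flask; only the bottle is affected.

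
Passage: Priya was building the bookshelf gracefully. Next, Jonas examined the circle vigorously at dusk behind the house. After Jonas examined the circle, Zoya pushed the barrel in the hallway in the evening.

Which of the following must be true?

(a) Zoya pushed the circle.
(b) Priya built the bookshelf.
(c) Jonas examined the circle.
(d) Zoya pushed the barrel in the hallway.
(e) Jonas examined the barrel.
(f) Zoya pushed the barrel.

(a) Not entailed — Zoya pushed the barrel, not the circle; the circle belongs to the examining event.
(b) Not entailed — 'was building' is progressive on an accomplishment; it does not entail the completed 'built'.
(c) Entailed — dropping 'at dusk', 'behind the house', 'vigorously' leaves a sub-description the original still satisfies.
(d) Entailed — the original entails any weakening of itself; this just drops 'in the evening'.
(e) Not entailed — Jonas examined the circle, not the barrel; the barrel belongs to the pushing event.
(f) Entailed — every conjunct here is already in the original pushing event.

(c), (d), (f)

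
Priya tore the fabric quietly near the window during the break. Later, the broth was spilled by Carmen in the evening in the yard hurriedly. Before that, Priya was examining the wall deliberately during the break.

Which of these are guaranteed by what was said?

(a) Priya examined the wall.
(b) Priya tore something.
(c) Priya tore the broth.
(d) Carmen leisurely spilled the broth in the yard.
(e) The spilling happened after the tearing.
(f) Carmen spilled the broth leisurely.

(a), (b), (e)

(a) Entailed — 'examine' is an activity; 'was examining' entails that some examining happened, so 'examined' holds.
(b) Entailed — dropping 'near the window', 'during the break', 'quietly' and generalizing the patient leaves a sub-description the original still satisfies.
(c) Not entailed — Priya tore the fabric, not the broth; the broth belongs to the spilling event.
(d) Not entailed — 'leisurely' adds a manner not in (and inconsistent with) the original.
(e) Entailed — the narrative places the tearing before the spilling.
(f) Not entailed — 'leisurely' adds a manner not in (and inconsistent with) the original.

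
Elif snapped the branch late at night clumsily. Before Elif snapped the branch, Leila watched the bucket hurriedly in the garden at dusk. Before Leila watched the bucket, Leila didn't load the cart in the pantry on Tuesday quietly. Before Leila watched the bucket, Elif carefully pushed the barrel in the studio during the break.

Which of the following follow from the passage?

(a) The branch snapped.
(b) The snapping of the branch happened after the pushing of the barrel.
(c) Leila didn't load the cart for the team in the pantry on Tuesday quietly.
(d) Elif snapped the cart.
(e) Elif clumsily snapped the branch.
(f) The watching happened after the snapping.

(a) Entailed — 'Elif snapped the branch' is causative; it entails the inchoative 'the branch snapped'.
(b) Entailed — the narrative places the pushing before the snapping.
(c) Entailed — under negation, adding a further restriction is entailed: if no such loading event occurred, none occurred for the team either.
(d) Not entailed — Elif snapped the branch, not the cart; the cart belongs to the loading event.
(e) Entailed — the original entails any weakening of itself; this just drops 'late at night'.
(f) Not entailed — the narrative places the watching before the snapping, not after.

(a), (b), (c), (e)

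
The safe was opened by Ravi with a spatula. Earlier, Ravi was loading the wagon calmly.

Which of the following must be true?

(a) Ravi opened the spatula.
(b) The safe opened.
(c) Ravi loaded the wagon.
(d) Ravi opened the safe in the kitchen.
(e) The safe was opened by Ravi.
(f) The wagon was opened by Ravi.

(a) Not entailed — the spatula is the instrument, not what was opened.
(b) Entailed — 'Ravi opened the safe' is causative; it entails the inchoative 'the safe opened'.
(c) Not entailed — 'was loading' is progressive on an accomplishment; it does not entail the completed 'loaded'.
(d) Not entailed — 'in the kitchen' adds information not in the original event.
(e) Entailed — the original entails any weakening of itself; this just drops 'with a spatula'.
(f) Not entailed — Ravi opened the safe, not the wagon; the wagon belongs to the loading event.

(b), (e)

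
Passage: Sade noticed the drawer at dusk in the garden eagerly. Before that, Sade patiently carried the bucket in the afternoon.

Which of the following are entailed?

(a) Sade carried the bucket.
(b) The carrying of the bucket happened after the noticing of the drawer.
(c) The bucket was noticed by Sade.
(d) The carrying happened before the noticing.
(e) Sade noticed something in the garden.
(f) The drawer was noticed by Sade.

(a), (d), (e), (f)

(a) Entailed — this follows by dropping conjuncts from the carrying event's description.
(b) Not entailed — the narrative places the carrying before the noticing, not after.
(c) Not entailed — Sade noticed the drawer, not the bucket; the bucket belongs to the carrying event.
(d) Entailed — the narrative places the carrying before the noticing.
(e) Entailed — dropping 'eagerly', 'at dusk' and generalizing the patient leaves a sub-description the original still satisfies.
(f) Entailed — every conjunct here is already in the original noticing event.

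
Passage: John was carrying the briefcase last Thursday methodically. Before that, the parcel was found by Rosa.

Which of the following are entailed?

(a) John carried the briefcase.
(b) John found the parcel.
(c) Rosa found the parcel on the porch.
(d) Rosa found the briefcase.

(a)

(a) Entailed — 'carry' is an activity; 'was carrying' entails that some carrying happened, so 'carried' holds.
(b) Not entailed — the passage has Rosa finding the parcel, not John.
(c) Not entailed — 'on the porch' adds information not in the original event.
(d) Not entailed — Rosa found the parcel, not the briefcase; the briefcase belongs to the carrying event.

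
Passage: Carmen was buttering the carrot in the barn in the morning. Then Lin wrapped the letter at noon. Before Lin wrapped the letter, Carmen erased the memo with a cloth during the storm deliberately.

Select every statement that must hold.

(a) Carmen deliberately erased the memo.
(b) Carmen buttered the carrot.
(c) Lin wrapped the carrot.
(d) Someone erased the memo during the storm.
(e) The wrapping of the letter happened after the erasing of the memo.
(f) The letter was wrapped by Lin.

(a) Entailed — this follows by dropping conjuncts from the erasing event's description.
(b) Not entailed — 'was buttering' is progressive on an accomplishment; it does not entail the completed 'buttered'.
(c) Not entailed — Lin wrapped the letter, not the carrot; the carrot belongs to the buttering event.
(d) Entailed — every conjunct here is already in the original erasing event.
(e) Entailed — the narrative places the erasing before the wrapping.
(f) Entailed — dropping 'at noon' leaves a sub-description the original still satisfies.

(a), (d), (e), (f)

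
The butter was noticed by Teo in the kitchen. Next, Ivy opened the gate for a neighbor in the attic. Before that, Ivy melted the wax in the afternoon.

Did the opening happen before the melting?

The narrative orders the melting before the opening.

no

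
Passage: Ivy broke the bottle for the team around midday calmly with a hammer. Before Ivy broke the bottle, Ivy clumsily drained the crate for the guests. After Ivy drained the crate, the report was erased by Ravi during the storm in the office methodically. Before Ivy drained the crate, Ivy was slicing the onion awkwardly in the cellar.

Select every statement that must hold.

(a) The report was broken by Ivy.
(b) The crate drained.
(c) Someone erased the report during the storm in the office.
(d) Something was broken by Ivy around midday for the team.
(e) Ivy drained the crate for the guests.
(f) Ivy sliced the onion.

(b), (c), (d), (e)

(a) Not entailed — Ivy broke the bottle, not the report; the report belongs to the erasing event.
(b) Entailed — 'Ivy drained the crate' is causative; it entails the inchoative 'the crate drained'.
(c) Entailed — this follows by dropping conjuncts from the erasing event's description.
(d) Entailed — this follows by dropping conjuncts from the breaking event's description.
(e) Entailed — the original entails any weakening of itself; this just drops 'clumsily'.
(f) Not entailed — 'was slicing' is progressive on an accomplishment; it does not entail the completed 'sliced'.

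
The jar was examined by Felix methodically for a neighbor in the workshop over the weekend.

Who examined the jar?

'Felix' marks the agent of the examining event.

Felix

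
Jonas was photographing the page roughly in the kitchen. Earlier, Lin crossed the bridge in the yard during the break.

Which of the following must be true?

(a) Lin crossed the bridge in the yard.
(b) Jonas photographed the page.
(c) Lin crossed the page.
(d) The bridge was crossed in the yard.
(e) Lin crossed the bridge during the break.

(a), (d), (e)

(a) Entailed — dropping 'during the break' leaves a sub-description the original still satisfies.
(b) Not entailed — 'was photographing' is progressive on an accomplishment; it does not entail the completed 'photographed'.
(c) Not entailed — Lin crossed the bridge, not the page; the page belongs to the photographing event.
(d) Entailed — every conjunct here is already in the original crossing event.
(e) Entailed — the original entails any weakening of itself; this just drops 'in the yard'.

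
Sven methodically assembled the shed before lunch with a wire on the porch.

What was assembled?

the shed

'the shed' marks the patient of the assembling event.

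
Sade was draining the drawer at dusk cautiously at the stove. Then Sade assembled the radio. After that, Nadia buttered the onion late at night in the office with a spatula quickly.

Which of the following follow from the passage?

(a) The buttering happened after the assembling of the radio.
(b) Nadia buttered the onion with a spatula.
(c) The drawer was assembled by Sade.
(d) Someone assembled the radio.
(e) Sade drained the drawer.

(a) Entailed — the narrative places the assembling before the buttering.
(b) Entailed — the original entails any weakening of itself; this just drops 'late at night', 'in the office', 'quickly'.
(c) Not entailed — Sade assembled the radio, not the drawer; the drawer belongs to the draining event.
(d) Entailed — the original entails any weakening of itself; this just generalizes the agent.
(e) Not entailed — 'was draining' is progressive on an accomplishment; it does not entail the completed 'drained'.

(a), (b), (d)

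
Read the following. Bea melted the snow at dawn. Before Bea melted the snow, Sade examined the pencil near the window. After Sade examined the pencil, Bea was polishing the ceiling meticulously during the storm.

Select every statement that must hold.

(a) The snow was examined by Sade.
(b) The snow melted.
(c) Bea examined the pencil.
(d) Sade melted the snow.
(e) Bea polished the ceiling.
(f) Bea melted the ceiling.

(a) Not entailed — Sade examined the pencil, not the snow; the snow belongs to the melting event.
(b) Entailed — 'Bea melted the snow' is causative; it entails the inchoative 'the snow melted'.
(c) Not entailed — the passage has Sade examining the pencil, not Bea.
(d) Not entailed — the passage has Bea melting the snow, not Sade.
(e) Entailed — 'polish' is an activity; 'was polishing' entails that some polishing happened, so 'polished' holds.
(f) Not entailed — Bea melted the snow, not the ceiling; the ceiling belongs to the polishing event.

(b), (e)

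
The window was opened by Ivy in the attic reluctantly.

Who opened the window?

Ivy

'Ivy' marks the agent of the opening event.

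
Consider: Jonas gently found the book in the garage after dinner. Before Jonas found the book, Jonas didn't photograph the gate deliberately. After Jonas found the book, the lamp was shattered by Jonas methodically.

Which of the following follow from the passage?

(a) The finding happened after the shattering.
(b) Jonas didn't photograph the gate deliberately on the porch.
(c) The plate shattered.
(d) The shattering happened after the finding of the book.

(a) Not entailed — the narrative places the finding before the shattering, not after.
(b) Entailed — under negation, adding a further restriction is entailed: if no such photographing event occurred, none occurred on the porch either.
(c) Not entailed — the lamp is what shattered, not the plate.
(d) Entailed — the narrative places the finding before the shattering.

(b), (d)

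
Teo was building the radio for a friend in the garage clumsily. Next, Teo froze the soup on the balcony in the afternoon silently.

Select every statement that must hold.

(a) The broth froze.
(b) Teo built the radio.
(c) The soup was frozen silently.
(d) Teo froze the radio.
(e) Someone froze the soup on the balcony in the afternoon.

(c), (e)

(a) Not entailed — the soup is what froze, not the broth.
(b) Not entailed — 'was building' is progressive on an accomplishment; it does not entail the completed 'built'.
(c) Entailed — this follows by dropping conjuncts from the freezing event's description.
(d) Not entailed — Teo froze the soup, not the radio; the radio belongs to the building event.
(e) Entailed — dropping 'silently' and generalizing the agent leaves a sub-description the original still satisfies.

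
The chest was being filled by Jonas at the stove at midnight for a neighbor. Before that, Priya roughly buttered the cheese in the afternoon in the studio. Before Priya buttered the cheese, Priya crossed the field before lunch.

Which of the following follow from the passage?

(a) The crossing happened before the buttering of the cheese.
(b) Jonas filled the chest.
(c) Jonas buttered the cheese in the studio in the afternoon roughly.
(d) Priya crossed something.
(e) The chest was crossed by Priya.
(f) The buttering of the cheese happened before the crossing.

(a), (d)

(a) Entailed — the narrative places the crossing before the buttering.
(b) Not entailed — 'was filling' is progressive on an accomplishment; it does not entail the completed 'filled'.
(c) Not entailed — the passage has Priya buttering the cheese, not Jonas.
(d) Entailed — every conjunct here is already in the original crossing event.
(e) Not entailed — Priya crossed the field, not the chest; the chest belongs to the filling event.
(f) Not entailed — the narrative places the crossing before the buttering, not after.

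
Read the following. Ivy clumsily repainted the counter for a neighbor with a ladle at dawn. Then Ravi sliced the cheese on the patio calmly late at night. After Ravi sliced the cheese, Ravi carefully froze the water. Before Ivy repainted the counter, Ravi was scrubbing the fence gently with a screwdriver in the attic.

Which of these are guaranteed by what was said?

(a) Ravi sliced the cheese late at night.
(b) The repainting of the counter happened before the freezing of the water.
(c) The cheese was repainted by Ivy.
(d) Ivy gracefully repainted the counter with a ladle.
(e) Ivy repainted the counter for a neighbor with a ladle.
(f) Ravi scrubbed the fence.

(a), (b), (e), (f)

(a) Entailed — every conjunct here is already in the original slicing event.
(b) Entailed — the narrative places the repainting before the freezing.
(c) Not entailed — Ivy repainted the counter, not the cheese; the cheese belongs to the slicing event.
(d) Not entailed — 'gracefully' adds a manner not in (and inconsistent with) the original.
(e) Entailed — dropping 'clumsily', 'at dawn' leaves a sub-description the original still satisfies.
(f) Entailed — 'scrub' is an activity; 'was scrubbing' entails that some scrubbing happened, so 'scrubbed' holds.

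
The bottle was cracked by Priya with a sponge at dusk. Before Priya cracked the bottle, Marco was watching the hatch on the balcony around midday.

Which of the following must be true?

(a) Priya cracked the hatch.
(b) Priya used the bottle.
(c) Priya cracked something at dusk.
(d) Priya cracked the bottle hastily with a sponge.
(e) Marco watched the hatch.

(c), (e)

(a) Not entailed — Priya cracked the bottle, not the hatch; the hatch belongs to the watching event.
(b) Not entailed — the bottle is the patient, not an instrument — Priya used a sponge.
(c) Entailed — the original entails any weakening of itself; this just drops 'with a sponge' and generalizes the patient.
(d) Not entailed — 'hastily' adds information not in the original event.
(e) Entailed — 'watch' is an activity; 'was watching' entails that some watching happened, so 'watched' holds.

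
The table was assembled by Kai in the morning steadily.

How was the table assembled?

'steadily' marks the manner of the assembling event.

steadily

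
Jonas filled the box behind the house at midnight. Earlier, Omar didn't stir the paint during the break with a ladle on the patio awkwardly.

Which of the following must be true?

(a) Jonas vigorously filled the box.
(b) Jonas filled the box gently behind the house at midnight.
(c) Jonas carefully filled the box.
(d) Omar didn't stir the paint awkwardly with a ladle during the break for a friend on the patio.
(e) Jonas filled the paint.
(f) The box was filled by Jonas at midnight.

(d), (f)

(a) Not entailed — 'vigorously' adds information not in the original event.
(b) Not entailed — 'gently' adds information not in the original event.
(c) Not entailed — 'carefully' adds information not in the original event.
(d) Entailed — under negation, adding a further restriction is entailed: if no such stirring event occurred, none occurred for a friend either.
(e) Not entailed — Jonas filled the box, not the paint; the paint belongs to the stirring event.
(f) Entailed — every conjunct here is already in the original filling event.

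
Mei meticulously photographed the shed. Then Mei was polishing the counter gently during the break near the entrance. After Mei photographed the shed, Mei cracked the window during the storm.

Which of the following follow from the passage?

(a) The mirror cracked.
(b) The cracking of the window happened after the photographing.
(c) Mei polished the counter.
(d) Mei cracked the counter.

(a) Not entailed — the window is what cracked, not the mirror.
(b) Entailed — the narrative places the photographing before the cracking.
(c) Entailed — 'polish' is an activity; 'was polishing' entails that some polishing happened, so 'polished' holds.
(d) Not entailed — Mei cracked the window, not the counter; the counter belongs to the polishing event.

(b), (c)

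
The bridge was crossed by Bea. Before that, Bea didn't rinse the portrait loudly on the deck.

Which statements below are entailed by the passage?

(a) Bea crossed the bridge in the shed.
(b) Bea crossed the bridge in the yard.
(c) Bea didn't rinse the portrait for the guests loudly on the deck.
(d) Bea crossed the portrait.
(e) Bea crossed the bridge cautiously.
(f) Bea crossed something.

(c), (f)

(a) Not entailed — 'in the shed' adds information not in the original event.
(b) Not entailed — 'in the yard' adds information not in the original event.
(c) Entailed — under negation, adding a further restriction is entailed: if no such rinsing event occurred, none occurred for the guests either.
(d) Not entailed — Bea crossed the bridge, not the portrait; the portrait belongs to the rinsing event.
(e) Not entailed — 'cautiously' adds information not in the original event.
(f) Entailed — the original entails any weakening of itself; this just generalizes the patient.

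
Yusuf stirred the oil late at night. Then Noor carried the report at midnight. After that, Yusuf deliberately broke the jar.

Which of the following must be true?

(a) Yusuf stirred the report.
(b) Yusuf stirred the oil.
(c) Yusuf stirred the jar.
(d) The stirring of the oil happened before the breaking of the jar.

(a) Not entailed — Yusuf stirred the oil, not the report; the report belongs to the carrying event.
(b) Entailed — the original entails any weakening of itself; this just drops 'late at night'.
(c) Not entailed — Yusuf stirred the oil, not the jar; the jar belongs to the breaking event.
(d) Entailed — the narrative places the stirring before the breaking.

(b), (d)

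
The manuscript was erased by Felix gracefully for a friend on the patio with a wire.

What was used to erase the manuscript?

'with a wire' marks the instrument of the erasing event.

a wire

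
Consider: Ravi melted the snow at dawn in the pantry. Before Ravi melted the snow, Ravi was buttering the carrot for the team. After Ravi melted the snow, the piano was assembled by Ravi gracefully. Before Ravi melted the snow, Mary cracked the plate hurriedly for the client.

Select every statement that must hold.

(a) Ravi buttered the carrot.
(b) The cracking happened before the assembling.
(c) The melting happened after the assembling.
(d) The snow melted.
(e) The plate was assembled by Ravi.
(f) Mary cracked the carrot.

(a) Not entailed — 'was buttering' is progressive on an accomplishment; it does not entail the completed 'buttered'.
(b) Entailed — the narrative places the cracking before the assembling.
(c) Not entailed — the narrative places the melting before the assembling, not after.
(d) Entailed — 'Ravi melted the snow' is causative; it entails the inchoative 'the snow melted'.
(e) Not entailed — Ravi assembled the piano, not the plate; the plate belongs to the cracking event.
(f) Not entailed — Mary cracked the plate, not the carrot; the carrot belongs to the buttering event.

(b), (d)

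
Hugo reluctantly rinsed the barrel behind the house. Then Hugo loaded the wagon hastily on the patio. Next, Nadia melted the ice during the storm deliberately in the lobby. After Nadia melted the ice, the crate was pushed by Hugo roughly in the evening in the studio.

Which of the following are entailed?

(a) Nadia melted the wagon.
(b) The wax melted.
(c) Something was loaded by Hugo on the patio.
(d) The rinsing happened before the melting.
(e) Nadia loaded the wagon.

(a) Not entailed — Nadia melted the ice, not the wagon; the wagon belongs to the loading event.
(b) Not entailed — the ice is what melted, not the wax.
(c) Entailed — the original entails any weakening of itself; this just drops 'hastily' and generalizes the patient.
(d) Entailed — the narrative places the rinsing before the melting.
(e) Not entailed — the passage has Hugo loading the wagon, not Nadia.

(c), (d)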